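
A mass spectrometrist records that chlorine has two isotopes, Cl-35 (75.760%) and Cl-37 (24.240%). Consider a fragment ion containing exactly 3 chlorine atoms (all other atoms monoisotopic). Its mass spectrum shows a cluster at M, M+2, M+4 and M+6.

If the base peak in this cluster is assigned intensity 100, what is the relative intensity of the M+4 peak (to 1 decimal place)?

30.7

Term probabilities: M 0.4348, M+2 0.4174, M+4 0.1335, M+6 0.0142. Base peak = M.
P(M) = C(3,0) × 0.75760^3 × 0.24240^0 = 1 × 0.4348304 × 1.0000 = 0.434830 (base)
P(M+4) = C(3,2) × 0.75760^1 × 0.24240^2 = 3 × 0.7576 × 0.05875776 = 0.133545
Relative intensity = 0.133545 / 0.434830 × 100 = 30.7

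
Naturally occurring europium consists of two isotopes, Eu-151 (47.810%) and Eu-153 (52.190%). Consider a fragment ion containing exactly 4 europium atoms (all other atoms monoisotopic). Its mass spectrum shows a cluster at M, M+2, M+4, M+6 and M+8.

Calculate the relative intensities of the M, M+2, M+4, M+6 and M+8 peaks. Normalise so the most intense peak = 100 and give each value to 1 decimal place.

The 4 Eu atoms are independent, so intensities follow the terms of (0.47810 + 0.52190)^4.
P(M) = 0.47810^4 = 0.052249
P(M+2) = 4 × 0.47810^3 × 0.52190^1 = 0.228141
P(M+4) = 6 × 0.47810^2 × 0.52190^2 = 0.373563
P(M+6) = 4 × 0.47810^1 × 0.52190^3 = 0.271857
P(M+8) = 0.52190^4 = 0.074191
The M+4 peak is largest (0.373563); scaling to 100 gives 14.0 : 61.1 : 100.0 : 72.8 : 19.9.

14.0 : 61.1 : 100.0 : 72.8 : 19.9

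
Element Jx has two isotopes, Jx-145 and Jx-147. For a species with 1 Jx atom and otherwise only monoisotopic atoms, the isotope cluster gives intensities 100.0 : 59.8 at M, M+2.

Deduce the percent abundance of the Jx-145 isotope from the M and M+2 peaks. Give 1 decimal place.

Let p = fractional abundance of Jx-145. I(M+2)/I(M) = [C(1,1)·p^0·(1−p)] / p^1 = 1·(1−p)/p = 59.8/100.0 = 0.5980
(1−p)/p = 0.5980/1 = 0.5980  ⇒  p = 1/(1 + 0.5980) = 0.6258
Jx-145: 62.6%, Jx-147: 37.4%.

62.6%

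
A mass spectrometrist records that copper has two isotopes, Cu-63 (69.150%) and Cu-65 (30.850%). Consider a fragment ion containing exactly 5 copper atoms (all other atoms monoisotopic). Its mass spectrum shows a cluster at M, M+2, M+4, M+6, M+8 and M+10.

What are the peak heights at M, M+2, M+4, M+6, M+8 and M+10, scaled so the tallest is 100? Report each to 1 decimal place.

44.8 : 100.0 : 89.2 : 39.8 : 8.9 : 0.8

Expanding (0.69150 + 0.30850)^5:
P(M) = 0.69150^5 = 0.158111
P(M+2) = 5 × 0.69150^4 × 0.30850^1 = 0.352691
P(M+4) = 10 × 0.69150^3 × 0.30850^2 = 0.314693
P(M+6) = 10 × 0.69150^2 × 0.30850^3 = 0.140394
P(M+8) = 5 × 0.69150^1 × 0.30850^4 = 0.031317
P(M+10) = 0.30850^5 = 0.002794
The M+2 peak is largest (0.352691); scaling to 100 gives 44.8 : 100.0 : 89.2 : 39.8 : 8.9 : 0.8.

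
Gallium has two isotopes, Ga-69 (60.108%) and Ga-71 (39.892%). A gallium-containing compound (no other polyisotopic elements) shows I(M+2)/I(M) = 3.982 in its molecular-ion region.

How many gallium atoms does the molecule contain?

6

With n Ga atoms, P(M+2)/P(M) = C(n,1)·p^(n−1)q / p^n = n·q/p = n · 0.39892/0.60108.
n = 3.982 × 0.60108/0.39892 = 6.00 ≈ 6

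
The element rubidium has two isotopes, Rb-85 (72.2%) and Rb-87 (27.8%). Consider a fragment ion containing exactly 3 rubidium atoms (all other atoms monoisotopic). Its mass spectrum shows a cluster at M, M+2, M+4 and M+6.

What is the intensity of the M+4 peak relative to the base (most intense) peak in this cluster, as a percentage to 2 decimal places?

38.50%

Binomial terms of (0.722 + 0.278)^3: M 0.3764, M+2 0.4348, M+4 0.1674, M+6 0.0215 → M+2 is the base peak.
P(M+2) = C(3,1) × 0.722^2 × 0.278^1 = 3 × 0.521284 × 0.2780 = 0.434751 (base)
P(M+4) = C(3,2) × 0.722^1 × 0.278^2 = 3 × 0.7220 × 0.077284 = 0.167397
Relative intensity = 0.167397 / 0.434751 × 100 = 38.50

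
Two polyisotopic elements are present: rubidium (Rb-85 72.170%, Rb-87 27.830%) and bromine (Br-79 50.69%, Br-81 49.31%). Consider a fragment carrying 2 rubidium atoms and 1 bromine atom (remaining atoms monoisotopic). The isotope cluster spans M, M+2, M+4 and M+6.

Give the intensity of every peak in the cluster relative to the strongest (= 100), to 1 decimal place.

Rubidium pattern (n=2): 0.52085089 : 0.40169822 : 0.07745089
Bromine pattern (n=1): 0.5069 : 0.4931
Convolve the two distributions (both contribute in 2-u steps):
  M: 0.52085089×0.5069 = 0.264019
  M+2: 0.52085089×0.4931 + 0.40169822×0.5069 = 0.460452
  M+4: 0.40169822×0.4931 + 0.07745089×0.5069 = 0.237337
  M+6: 0.07745089×0.4931 = 0.038191
Scale to base peak (0.460452) = 100: 57.3 : 100.0 : 51.5 : 8.3

57.3 : 100.0 : 51.5 : 8.3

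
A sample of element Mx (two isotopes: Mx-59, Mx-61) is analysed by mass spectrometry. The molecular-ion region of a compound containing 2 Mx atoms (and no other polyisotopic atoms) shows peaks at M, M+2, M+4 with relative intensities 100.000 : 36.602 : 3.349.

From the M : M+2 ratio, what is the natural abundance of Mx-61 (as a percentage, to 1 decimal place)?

Write p for the Mx-59 fraction. I(M+2)/I(M) = [C(2,1)·p^1·(1−p)] / p^2 = 2·(1−p)/p = 36.602/100.000 = 0.3660
(1−p)/p = 0.3660/2 = 0.1830  ⇒  p = 1/(1 + 0.1830) = 0.8453
Mx-59: 84.5%, Mx-61: 15.5%.

15.5%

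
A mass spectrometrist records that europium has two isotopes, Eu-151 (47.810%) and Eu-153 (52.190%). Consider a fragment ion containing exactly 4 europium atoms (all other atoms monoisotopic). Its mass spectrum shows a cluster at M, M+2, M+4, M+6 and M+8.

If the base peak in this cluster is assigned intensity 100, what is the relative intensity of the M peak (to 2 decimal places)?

(0.47810 + 0.52190)^4 gives M 0.0522, M+2 0.2281, M+4 0.3736, M+6 0.2719, M+8 0.0742; the largest is M+4.
P(M+4) = C(4,2) × 0.47810^2 × 0.52190^2 = 6 × 0.22857961 × 0.27237961 = 0.373563 (base)
P(M) = C(4,0) × 0.47810^4 × 0.52190^0 = 1 × 0.05224864 × 1.0000 = 0.052249
Relative intensity = 0.052249 / 0.373563 × 100 = 13.99

13.99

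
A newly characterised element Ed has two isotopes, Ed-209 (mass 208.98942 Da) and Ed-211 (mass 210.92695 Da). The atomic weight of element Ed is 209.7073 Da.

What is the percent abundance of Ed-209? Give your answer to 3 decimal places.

62.949%

Writing the weighted mean with unknown fraction x of Ed-209:
208.98942·x + 210.92695·(1 − x) = 209.7073
(208.98942 − 210.92695)·x = 209.7073 − 210.92695
x = -1.21965 / -1.93753 = 0.62949 → 62.949% Ed-209, 37.051% Ed-211.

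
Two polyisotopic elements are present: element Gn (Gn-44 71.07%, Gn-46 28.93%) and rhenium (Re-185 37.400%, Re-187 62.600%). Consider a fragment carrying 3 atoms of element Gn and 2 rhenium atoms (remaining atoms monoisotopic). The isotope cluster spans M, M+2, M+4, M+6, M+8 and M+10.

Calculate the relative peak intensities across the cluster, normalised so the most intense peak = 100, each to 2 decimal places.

Element Gn pattern (n=3): 0.35897065 : 0.43837151 : 0.17844502 : 0.02421282
Rhenium pattern (n=2): 0.139876 : 0.468248 : 0.391876
Convolve the two distributions (both contribute in 2-u steps):
  M: 0.35897065×0.139876 = 0.050211
  M+2: 0.35897065×0.468248 + 0.43837151×0.139876 = 0.229405
  M+4: 0.35897065×0.391876 + 0.43837151×0.468248 + 0.17844502×0.139876 = 0.370899
  M+6: 0.43837151×0.391876 + 0.17844502×0.468248 + 0.02421282×0.139876 = 0.258731
  M+8: 0.17844502×0.391876 + 0.02421282×0.468248 = 0.081266
  M+10: 0.02421282×0.391876 = 0.009488
Scale to base peak (0.370899) = 100: 13.54 : 61.85 : 100.00 : 69.76 : 21.91 : 2.56

13.54 : 61.85 : 100.00 : 69.76 : 21.91 : 2.56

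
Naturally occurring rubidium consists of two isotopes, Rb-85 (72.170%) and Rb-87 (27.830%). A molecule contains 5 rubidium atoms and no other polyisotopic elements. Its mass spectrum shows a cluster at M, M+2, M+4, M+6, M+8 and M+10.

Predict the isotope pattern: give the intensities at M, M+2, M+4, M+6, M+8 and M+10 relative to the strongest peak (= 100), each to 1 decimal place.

51.9 : 100.0 : 77.1 : 29.7 : 5.7 : 0.4

The 5 Rb atoms are independent, so intensities follow the terms of (0.72170 + 0.27830)^5.
P(M) = 0.72170^5 = 0.195787
P(M+2) = 5 × 0.72170^4 × 0.27830^1 = 0.377494
P(M+4) = 10 × 0.72170^3 × 0.27830^2 = 0.291136
P(M+6) = 10 × 0.72170^2 × 0.27830^3 = 0.112267
P(M+8) = 5 × 0.72170^1 × 0.27830^4 = 0.021646
P(M+10) = 0.27830^5 = 0.001669
The M+2 peak is largest (0.377494); scaling to 100 gives 51.9 : 100.0 : 77.1 : 29.7 : 5.7 : 0.4.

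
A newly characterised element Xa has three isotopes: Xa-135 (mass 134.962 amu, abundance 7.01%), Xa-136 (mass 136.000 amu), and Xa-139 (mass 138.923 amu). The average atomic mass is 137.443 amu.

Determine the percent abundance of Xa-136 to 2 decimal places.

41.13%

Let x and y be the fractions of Xa-136 and Xa-139. Then x + y = 1 − 0.0701 = 0.9299 and 136.000x + 138.923y = 137.443 − 0.0701×134.962 = 127.9821638.
Substituting: 136.000x + 138.923(0.9299 − x) = 127.9821638
(136.000 − 138.923)x = -1.2023339  ⇒  x = 0.41134, y = 0.51856
Xa-136: 41.13%, Xa-139: 51.86%.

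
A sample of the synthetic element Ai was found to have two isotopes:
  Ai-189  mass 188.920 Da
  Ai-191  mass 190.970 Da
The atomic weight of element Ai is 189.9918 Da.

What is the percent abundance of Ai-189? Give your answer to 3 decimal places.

47.717%

With x = fraction of Ai-189 (so Ai-191 is 1 − x):
188.920·x + 190.970·(1 − x) = 189.9918
(188.920 − 190.970)·x = 189.9918 − 190.970
x = -0.9782 / -2.050 = 0.47717 → 47.717% Ai-189, 52.283% Ai-191.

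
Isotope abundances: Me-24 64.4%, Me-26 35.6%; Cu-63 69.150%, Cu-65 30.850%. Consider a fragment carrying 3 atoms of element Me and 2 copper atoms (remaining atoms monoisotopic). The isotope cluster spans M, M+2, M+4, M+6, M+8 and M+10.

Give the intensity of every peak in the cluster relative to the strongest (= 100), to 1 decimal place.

Element Me pattern (n=3): 0.26708998 : 0.44293805 : 0.24485395 : 0.04511802
Copper pattern (n=2): 0.47817225 : 0.4266555 : 0.09517225
Convolve the two distributions (both contribute in 2-u steps):
  M: 0.26708998×0.47817225 = 0.127715
  M+2: 0.26708998×0.4266555 + 0.44293805×0.47817225 = 0.325756
  M+4: 0.26708998×0.09517225 + 0.44293805×0.4266555 + 0.24485395×0.47817225 = 0.331484
  M+6: 0.44293805×0.09517225 + 0.24485395×0.4266555 + 0.04511802×0.47817225 = 0.168198
  M+8: 0.24485395×0.09517225 + 0.04511802×0.4266555 = 0.042553
  M+10: 0.04511802×0.09517225 = 0.004294
Scale to base peak (0.331484) = 100: 38.5 : 98.3 : 100.0 : 50.7 : 12.8 : 1.3

38.5 : 98.3 : 100.0 : 50.7 : 12.8 : 1.3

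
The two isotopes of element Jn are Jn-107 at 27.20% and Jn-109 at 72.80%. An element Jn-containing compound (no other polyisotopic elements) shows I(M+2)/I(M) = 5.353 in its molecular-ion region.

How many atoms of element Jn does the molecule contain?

The M+2/M ratio from n Jn atoms is n · q/p = n · 0.7280/0.2720.
n = 5.353 × 0.2720/0.7280 = 2.00 ≈ 2

2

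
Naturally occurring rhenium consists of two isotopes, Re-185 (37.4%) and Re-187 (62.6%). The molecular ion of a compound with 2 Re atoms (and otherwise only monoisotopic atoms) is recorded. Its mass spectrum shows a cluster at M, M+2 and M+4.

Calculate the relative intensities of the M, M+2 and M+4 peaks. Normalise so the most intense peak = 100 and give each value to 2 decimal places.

29.87 : 100.00 : 83.69

Expanding (0.374 + 0.626)^2:
P(M) = 0.374^2 = 0.139876
P(M+2) = 2 × 0.374^1 × 0.626^1 = 0.468248
P(M+4) = 0.626^2 = 0.391876
The M+2 peak is largest (0.468248); scaling to 100 gives 29.87 : 100.00 : 83.69.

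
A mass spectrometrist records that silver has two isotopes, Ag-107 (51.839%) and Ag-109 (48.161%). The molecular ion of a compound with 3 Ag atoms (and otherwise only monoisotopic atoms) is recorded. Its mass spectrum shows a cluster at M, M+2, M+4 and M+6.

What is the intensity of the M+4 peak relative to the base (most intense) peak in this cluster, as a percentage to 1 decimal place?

Term probabilities: M 0.1393, M+2 0.3883, M+4 0.3607, M+6 0.1117. Base peak = M+2.
P(M+2) = C(3,1) × 0.51839^2 × 0.48161^1 = 3 × 0.26872819 × 0.48161 = 0.388267 (base)
P(M+4) = C(3,2) × 0.51839^1 × 0.48161^2 = 3 × 0.51839 × 0.23194819 = 0.360719
Relative intensity = 0.360719 / 0.388267 × 100 = 92.9

92.9%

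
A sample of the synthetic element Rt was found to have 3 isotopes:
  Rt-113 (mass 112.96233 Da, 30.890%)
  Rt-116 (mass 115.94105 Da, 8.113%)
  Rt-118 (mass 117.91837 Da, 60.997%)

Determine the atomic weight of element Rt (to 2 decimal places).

116.23 Da

Average mass = Σ (abundance × isotope mass) = 0.30890 × 112.96233 + 0.08113 × 115.94105 + 0.60997 × 117.91837
= 34.894064 + 9.406297 + 71.926668 = 116.227029 Da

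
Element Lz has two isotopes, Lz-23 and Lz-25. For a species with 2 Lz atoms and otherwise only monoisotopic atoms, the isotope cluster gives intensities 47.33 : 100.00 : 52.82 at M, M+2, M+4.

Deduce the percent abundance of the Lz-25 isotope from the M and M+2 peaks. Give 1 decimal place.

51.4%

Write p for the Lz-23 fraction. I(M+2)/I(M) = [C(2,1)·p^1·(1−p)] / p^2 = 2·(1−p)/p = 100.00/47.33 = 2.1128
(1−p)/p = 2.1128/2 = 1.0564  ⇒  p = 1/(1 + 1.0564) = 0.4863
Lz-23: 48.6%, Lz-25: 51.4%.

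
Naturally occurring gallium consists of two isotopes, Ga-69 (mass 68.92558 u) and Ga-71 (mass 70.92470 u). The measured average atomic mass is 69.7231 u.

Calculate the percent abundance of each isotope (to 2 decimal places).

Ga-69: 60.11%, Ga-71: 39.89%

Writing the weighted mean with unknown fraction x of Ga-69:
68.92558·x + 70.92470·(1 − x) = 69.7231
(68.92558 − 70.92470)·x = 69.7231 − 70.92470
x = -1.20160 / -1.99912 = 0.60106 → 60.11% Ga-69, 39.89% Ga-71.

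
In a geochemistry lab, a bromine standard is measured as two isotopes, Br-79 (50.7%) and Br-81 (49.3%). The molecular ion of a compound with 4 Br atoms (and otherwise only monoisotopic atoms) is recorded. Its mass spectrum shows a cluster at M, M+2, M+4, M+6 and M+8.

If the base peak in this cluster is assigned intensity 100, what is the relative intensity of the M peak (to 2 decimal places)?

17.63

(0.507 + 0.493)^4 gives M 0.0661, M+2 0.2570, M+4 0.3749, M+6 0.2430, M+8 0.0591; the largest is M+4.
P(M+4) = C(4,2) × 0.507^2 × 0.493^2 = 6 × 0.257049 × 0.243049 = 0.374853 (base)
P(M) = C(4,0) × 0.507^4 × 0.493^0 = 1 × 0.06607419 × 1.0000 = 0.066074
Relative intensity = 0.066074 / 0.374853 × 100 = 17.63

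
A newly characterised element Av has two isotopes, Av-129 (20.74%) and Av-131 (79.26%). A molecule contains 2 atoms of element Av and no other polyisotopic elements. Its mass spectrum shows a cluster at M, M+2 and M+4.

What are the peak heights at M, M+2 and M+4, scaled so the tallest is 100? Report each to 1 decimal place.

The 2 Av atoms are independent, so intensities follow the terms of (0.2074 + 0.7926)^2.
P(M) = 0.2074^2 = 0.043015
P(M+2) = 2 × 0.2074^1 × 0.7926^1 = 0.328770
P(M+4) = 0.7926^2 = 0.628215
The M+4 peak is largest (0.628215); scaling to 100 gives 6.8 : 52.3 : 100.0.

6.8 : 52.3 : 100.0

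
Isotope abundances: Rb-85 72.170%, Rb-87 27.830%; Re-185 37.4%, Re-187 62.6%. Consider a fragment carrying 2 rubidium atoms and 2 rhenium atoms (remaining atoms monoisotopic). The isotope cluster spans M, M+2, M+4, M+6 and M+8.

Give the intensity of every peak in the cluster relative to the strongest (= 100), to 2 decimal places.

Rubidium pattern (n=2): 0.52085089 : 0.40169822 : 0.07745089
Rhenium pattern (n=2): 0.139876 : 0.468248 : 0.391876
Convolve the two distributions (both contribute in 2-u steps):
  M: 0.52085089×0.139876 = 0.072855
  M+2: 0.52085089×0.468248 + 0.40169822×0.139876 = 0.300075
  M+4: 0.52085089×0.391876 + 0.40169822×0.468248 + 0.07745089×0.139876 = 0.403037
  M+6: 0.40169822×0.391876 + 0.07745089×0.468248 = 0.193682
  M+8: 0.07745089×0.391876 = 0.030351
Scale to base peak (0.403037) = 100: 18.08 : 74.45 : 100.00 : 48.06 : 7.53

18.08 : 74.45 : 100.00 : 48.06 : 7.53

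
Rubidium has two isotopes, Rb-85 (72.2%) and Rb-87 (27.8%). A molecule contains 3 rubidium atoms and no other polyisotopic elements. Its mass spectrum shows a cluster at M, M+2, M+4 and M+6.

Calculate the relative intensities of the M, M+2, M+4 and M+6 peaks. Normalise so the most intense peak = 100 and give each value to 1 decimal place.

The 3 Rb atoms are independent, so intensities follow the terms of (0.722 + 0.278)^3.
P(M) = 0.722^3 = 0.376367
P(M+2) = 3 × 0.722^2 × 0.278^1 = 0.434751
P(M+4) = 3 × 0.722^1 × 0.278^2 = 0.167397
P(M+6) = 0.278^3 = 0.021485
The M+2 peak is largest (0.434751); scaling to 100 gives 86.6 : 100.0 : 38.5 : 4.9.

86.6 : 100.0 : 38.5 : 4.9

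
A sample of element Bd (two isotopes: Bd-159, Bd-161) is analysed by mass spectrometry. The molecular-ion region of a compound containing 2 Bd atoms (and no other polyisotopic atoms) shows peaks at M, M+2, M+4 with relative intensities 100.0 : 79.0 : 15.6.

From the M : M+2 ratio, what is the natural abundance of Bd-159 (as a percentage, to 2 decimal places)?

If p is the fraction of Bd that is Bd-159, then I(M+2)/I(M) = [C(2,1)·p^1·(1−p)] / p^2 = 2·(1−p)/p = 79.0/100.0 = 0.7900
(1−p)/p = 0.7900/2 = 0.3950  ⇒  p = 1/(1 + 0.3950) = 0.7168
Bd-159: 71.68%, Bd-161: 28.32%.

71.68%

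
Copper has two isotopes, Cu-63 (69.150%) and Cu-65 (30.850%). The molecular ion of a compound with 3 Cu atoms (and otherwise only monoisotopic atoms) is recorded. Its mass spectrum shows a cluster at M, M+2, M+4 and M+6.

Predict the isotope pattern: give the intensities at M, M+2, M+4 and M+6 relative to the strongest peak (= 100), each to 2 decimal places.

74.72 : 100.00 : 44.61 : 6.63

Expanding (0.69150 + 0.30850)^3:
P(M) = 0.69150^3 = 0.330656
P(M+2) = 3 × 0.69150^2 × 0.30850^1 = 0.442548
P(M+4) = 3 × 0.69150^1 × 0.30850^2 = 0.197435
P(M+6) = 0.30850^3 = 0.029361
The M+2 peak is largest (0.442548); scaling to 100 gives 74.72 : 100.00 : 44.61 : 6.63.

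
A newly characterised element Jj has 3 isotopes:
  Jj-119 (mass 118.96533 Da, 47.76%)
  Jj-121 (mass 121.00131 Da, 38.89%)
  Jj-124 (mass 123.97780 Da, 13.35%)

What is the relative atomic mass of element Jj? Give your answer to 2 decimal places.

120.43 Da

Average mass = Σ (abundance × isotope mass) = 0.4776 × 118.96533 + 0.3889 × 121.00131 + 0.1335 × 123.97780
= 56.817842 + 47.057409 + 16.551036 = 120.426287 Da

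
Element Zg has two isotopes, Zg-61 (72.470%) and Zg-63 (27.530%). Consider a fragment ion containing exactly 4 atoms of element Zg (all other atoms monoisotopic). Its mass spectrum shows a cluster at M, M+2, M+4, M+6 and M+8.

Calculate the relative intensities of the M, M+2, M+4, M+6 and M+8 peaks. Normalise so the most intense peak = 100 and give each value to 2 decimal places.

65.81 : 100.00 : 56.98 : 14.43 : 1.37

Each Zg atom is independently Zg-61 (p = 0.72470) or Zg-63 (q = 0.27530); the cluster is the binomial expansion (p + q)^4.
P(M) = 0.72470^4 = 0.275825
P(M+2) = 4 × 0.72470^3 × 0.27530^1 = 0.419123
P(M+4) = 6 × 0.72470^2 × 0.27530^2 = 0.238825
P(M+6) = 4 × 0.72470^1 × 0.27530^3 = 0.060483
P(M+8) = 0.27530^4 = 0.005744
The M+2 peak is largest (0.419123); scaling to 100 gives 65.81 : 100.00 : 56.98 : 14.43 : 1.37.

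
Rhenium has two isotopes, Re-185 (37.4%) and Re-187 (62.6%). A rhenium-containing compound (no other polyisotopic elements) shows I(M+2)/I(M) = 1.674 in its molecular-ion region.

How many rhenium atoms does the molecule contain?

1

The M+2/M ratio from n Re atoms is n · q/p = n · 0.626/0.374.
n = 1.674 × 0.374/0.626 = 1.00 ≈ 1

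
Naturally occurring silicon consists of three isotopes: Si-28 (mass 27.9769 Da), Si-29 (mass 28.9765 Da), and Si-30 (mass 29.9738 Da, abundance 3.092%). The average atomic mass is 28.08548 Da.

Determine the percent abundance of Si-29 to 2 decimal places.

Let x and y be the fractions of Si-28 and Si-29. Then x + y = 1 − 0.03092 = 0.96908 and 27.9769x + 28.9765y = 28.08548 − 0.03092×29.9738 = 27.158690104.
Substituting: 27.9769x + 28.9765(0.96908 − x) = 27.158690104
(27.9769 − 28.9765)x = -0.921856516  ⇒  x = 0.92223, y = 0.04685
Si-28: 92.22%, Si-29: 4.69%.

4.69%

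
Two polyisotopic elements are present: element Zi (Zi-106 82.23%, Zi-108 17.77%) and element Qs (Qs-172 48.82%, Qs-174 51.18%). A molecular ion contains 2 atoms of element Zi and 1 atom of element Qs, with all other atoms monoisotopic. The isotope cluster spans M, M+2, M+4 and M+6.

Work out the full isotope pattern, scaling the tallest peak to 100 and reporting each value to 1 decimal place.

Element Zi pattern (n=2): 0.67617729 : 0.29224542 : 0.03157729
Element Qs pattern (n=1): 0.4882 : 0.5118
Convolve the two distributions (both contribute in 2-u steps):
  M: 0.67617729×0.4882 = 0.330110
  M+2: 0.67617729×0.5118 + 0.29224542×0.4882 = 0.488742
  M+4: 0.29224542×0.5118 + 0.03157729×0.4882 = 0.164987
  M+6: 0.03157729×0.5118 = 0.016161
Scale to base peak (0.488742) = 100: 67.5 : 100.0 : 33.8 : 3.3

67.5 : 100.0 : 33.8 : 3.3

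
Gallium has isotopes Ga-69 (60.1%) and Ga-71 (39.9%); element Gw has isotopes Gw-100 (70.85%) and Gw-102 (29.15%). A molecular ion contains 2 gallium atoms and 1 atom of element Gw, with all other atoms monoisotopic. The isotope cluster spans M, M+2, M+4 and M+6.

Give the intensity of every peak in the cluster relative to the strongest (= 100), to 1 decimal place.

57.5 : 100.0 : 56.8 : 10.4

Gallium pattern (n=2): 0.361201 : 0.479598 : 0.159201
Element Gw pattern (n=1): 0.7085 : 0.2915
Convolve the two distributions (both contribute in 2-u steps):
  M: 0.361201×0.7085 = 0.255911
  M+2: 0.361201×0.2915 + 0.479598×0.7085 = 0.445085
  M+4: 0.479598×0.2915 + 0.159201×0.7085 = 0.252597
  M+6: 0.159201×0.2915 = 0.046407
Scale to base peak (0.445085) = 100: 57.5 : 100.0 : 56.8 : 10.4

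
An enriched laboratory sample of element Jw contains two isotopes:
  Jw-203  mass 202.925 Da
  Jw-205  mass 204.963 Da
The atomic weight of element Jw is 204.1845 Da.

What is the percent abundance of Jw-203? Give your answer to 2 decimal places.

With x = fraction of Jw-203 (so Jw-205 is 1 − x):
202.925·x + 204.963·(1 − x) = 204.1845
(202.925 − 204.963)·x = 204.1845 − 204.963
x = -0.7785 / -2.038 = 0.38199 → 38.20% Jw-203, 61.80% Jw-205.

38.20%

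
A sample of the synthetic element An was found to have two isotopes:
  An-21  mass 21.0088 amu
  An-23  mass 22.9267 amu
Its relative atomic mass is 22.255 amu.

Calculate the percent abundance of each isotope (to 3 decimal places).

Let x be the fractional abundance of An-21; then An-23 has abundance 1 − x.
21.0088·x + 22.9267·(1 − x) = 22.255
(21.0088 − 22.9267)·x = 22.255 − 22.9267
x = -0.6717 / -1.9179 = 0.35023 → 35.023% An-21, 64.977% An-23.

An-21: 35.023%, An-23: 64.977%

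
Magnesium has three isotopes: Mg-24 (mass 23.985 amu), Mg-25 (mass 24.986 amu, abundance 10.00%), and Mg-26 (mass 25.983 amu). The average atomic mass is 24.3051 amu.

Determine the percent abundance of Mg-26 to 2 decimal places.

11.01%

The remaining 90.00% is split between Mg-24 (fraction x) and Mg-26 (fraction 0.9000 − x).
Substituting: 23.985x + 25.983(0.9000 − x) = 21.8065
(23.985 − 25.983)x = -1.5782  ⇒  x = 0.78989, y = 0.11011
Mg-24: 78.99%, Mg-26: 11.01%.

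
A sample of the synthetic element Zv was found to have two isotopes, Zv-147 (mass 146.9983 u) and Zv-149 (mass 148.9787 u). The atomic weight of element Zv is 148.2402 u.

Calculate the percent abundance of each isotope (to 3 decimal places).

Zv-147: 37.290%, Zv-149: 62.710%

Writing the weighted mean with unknown fraction x of Zv-147:
146.9983·x + 148.9787·(1 − x) = 148.2402
(146.9983 − 148.9787)·x = 148.2402 − 148.9787
x = -0.7385 / -1.9804 = 0.37290 → 37.290% Zv-147, 62.710% Zv-149.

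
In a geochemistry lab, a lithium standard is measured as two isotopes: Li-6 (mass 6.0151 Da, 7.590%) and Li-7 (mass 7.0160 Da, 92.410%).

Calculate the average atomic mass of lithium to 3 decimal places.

6.940 Da

The abundance-weighted mean is 0.07590 × 6.0151 + 0.92410 × 7.0160
= 0.45655 + 6.48349 = 6.94004 Da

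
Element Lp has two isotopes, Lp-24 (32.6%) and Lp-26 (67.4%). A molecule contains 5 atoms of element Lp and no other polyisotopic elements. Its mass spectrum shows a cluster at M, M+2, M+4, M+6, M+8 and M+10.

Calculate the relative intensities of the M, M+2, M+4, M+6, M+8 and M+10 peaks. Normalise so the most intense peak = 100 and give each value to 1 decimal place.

1.1 : 11.3 : 46.8 : 96.7 : 100.0 : 41.3

The 5 Lp atoms are independent, so intensities follow the terms of (0.326 + 0.674)^5.
P(M) = 0.326^5 = 0.003682
P(M+2) = 5 × 0.326^4 × 0.674^1 = 0.038063
P(M+4) = 10 × 0.326^3 × 0.674^2 = 0.157388
P(M+6) = 10 × 0.326^2 × 0.674^3 = 0.325398
P(M+8) = 5 × 0.326^1 × 0.674^4 = 0.336378
P(M+10) = 0.674^5 = 0.139091
The M+8 peak is largest (0.336378); scaling to 100 gives 1.1 : 11.3 : 46.8 : 96.7 : 100.0 : 41.3.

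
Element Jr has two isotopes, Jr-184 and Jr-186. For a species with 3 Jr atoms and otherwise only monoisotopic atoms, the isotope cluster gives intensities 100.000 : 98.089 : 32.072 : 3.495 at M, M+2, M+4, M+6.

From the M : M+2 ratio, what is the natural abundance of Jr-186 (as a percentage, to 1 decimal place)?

24.6%

Write p for the Jr-184 fraction. I(M+2)/I(M) = [C(3,1)·p^2·(1−p)] / p^3 = 3·(1−p)/p = 98.089/100.000 = 0.9809
(1−p)/p = 0.9809/3 = 0.3270  ⇒  p = 1/(1 + 0.3270) = 0.7536
Jr-184: 75.4%, Jr-186: 24.6%.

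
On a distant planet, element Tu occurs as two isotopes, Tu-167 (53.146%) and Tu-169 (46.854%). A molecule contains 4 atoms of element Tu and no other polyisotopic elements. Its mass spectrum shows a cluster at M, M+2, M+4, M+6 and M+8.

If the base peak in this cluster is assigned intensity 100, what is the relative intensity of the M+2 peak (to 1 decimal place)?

75.6

Term probabilities: M 0.0798, M+2 0.2813, M+4 0.3720, M+6 0.2187, M+8 0.0482. Base peak = M+4.
P(M+4) = C(4,2) × 0.53146^2 × 0.46854^2 = 6 × 0.28244973 × 0.21952973 = 0.372037 (base)
P(M+2) = C(4,1) × 0.53146^3 × 0.46854^1 = 4 × 0.15011073 × 0.46854 = 0.281332
Relative intensity = 0.281332 / 0.372037 × 100 = 75.6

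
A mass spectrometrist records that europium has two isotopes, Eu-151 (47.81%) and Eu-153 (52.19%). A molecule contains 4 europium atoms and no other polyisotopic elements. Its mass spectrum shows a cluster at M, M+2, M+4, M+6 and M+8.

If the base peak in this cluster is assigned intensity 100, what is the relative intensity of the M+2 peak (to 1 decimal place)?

(0.4781 + 0.5219)^4 gives M 0.0522, M+2 0.2281, M+4 0.3736, M+6 0.2719, M+8 0.0742; the largest is M+4.
P(M+4) = C(4,2) × 0.4781^2 × 0.5219^2 = 6 × 0.22857961 × 0.27237961 = 0.373563 (base)
P(M+2) = C(4,1) × 0.4781^3 × 0.5219^1 = 4 × 0.10928391 × 0.5219 = 0.228141
Relative intensity = 0.228141 / 0.373563 × 100 = 61.1

61.1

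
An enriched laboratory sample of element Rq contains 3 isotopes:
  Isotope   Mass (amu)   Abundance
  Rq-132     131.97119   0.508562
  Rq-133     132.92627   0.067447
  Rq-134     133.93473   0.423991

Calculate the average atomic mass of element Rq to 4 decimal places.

The abundance-weighted mean is 0.508562 × 131.97119 + 0.067447 × 132.92627 + 0.423991 × 133.93473
= 67.115532 + 8.965478 + 56.787120 = 132.868130 amu

132.8681 amu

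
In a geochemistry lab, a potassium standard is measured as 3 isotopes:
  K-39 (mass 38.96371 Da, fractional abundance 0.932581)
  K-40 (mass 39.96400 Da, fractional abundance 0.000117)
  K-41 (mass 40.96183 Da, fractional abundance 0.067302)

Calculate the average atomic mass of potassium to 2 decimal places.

39.10 Da

The abundance-weighted mean is 0.932581 × 38.96371 + 0.000117 × 39.96400 + 0.067302 × 40.96183
= 36.336816 + 0.004676 + 2.756813 = 39.098305 Da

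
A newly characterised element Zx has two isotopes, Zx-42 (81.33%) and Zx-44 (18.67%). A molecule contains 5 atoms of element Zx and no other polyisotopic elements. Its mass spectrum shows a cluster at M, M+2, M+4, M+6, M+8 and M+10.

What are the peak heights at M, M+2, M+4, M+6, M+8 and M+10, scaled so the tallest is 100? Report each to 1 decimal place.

Each Zx atom is independently Zx-42 (p = 0.8133) or Zx-44 (q = 0.1867); the cluster is the binomial expansion (p + q)^5.
P(M) = 0.8133^5 = 0.355839
P(M+2) = 5 × 0.8133^4 × 0.1867^1 = 0.408430
P(M+4) = 10 × 0.8133^3 × 0.1867^2 = 0.187517
P(M+6) = 10 × 0.8133^2 × 0.1867^3 = 0.043046
P(M+8) = 5 × 0.8133^1 × 0.1867^4 = 0.004941
P(M+10) = 0.1867^5 = 0.000227
The M+2 peak is largest (0.408430); scaling to 100 gives 87.1 : 100.0 : 45.9 : 10.5 : 1.2 : 0.1.

87.1 : 100.0 : 45.9 : 10.5 : 1.2 : 0.1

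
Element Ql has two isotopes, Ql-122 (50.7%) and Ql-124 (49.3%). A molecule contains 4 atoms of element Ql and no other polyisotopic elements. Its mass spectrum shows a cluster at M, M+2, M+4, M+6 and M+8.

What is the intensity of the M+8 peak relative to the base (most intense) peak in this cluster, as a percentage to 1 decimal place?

15.8%

Binomial terms of (0.507 + 0.493)^4: M 0.0661, M+2 0.2570, M+4 0.3749, M+6 0.2430, M+8 0.0591 → M+4 is the base peak.
P(M+4) = C(4,2) × 0.507^2 × 0.493^2 = 6 × 0.257049 × 0.243049 = 0.374853 (base)
P(M+8) = C(4,4) × 0.507^0 × 0.493^4 = 1 × 1.0000 × 0.05907282 = 0.059073
Relative intensity = 0.059073 / 0.374853 × 100 = 15.8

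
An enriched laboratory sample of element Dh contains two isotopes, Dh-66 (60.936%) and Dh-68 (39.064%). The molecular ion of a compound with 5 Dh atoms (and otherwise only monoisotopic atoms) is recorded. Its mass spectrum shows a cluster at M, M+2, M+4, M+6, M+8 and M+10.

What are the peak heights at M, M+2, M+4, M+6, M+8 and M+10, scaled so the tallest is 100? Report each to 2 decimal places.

24.33 : 78.00 : 100.00 : 64.11 : 20.55 : 2.63

The 5 Dh atoms are independent, so intensities follow the terms of (0.60936 + 0.39064)^5.
P(M) = 0.60936^5 = 0.084017
P(M+2) = 5 × 0.60936^4 × 0.39064^1 = 0.269304
P(M+4) = 10 × 0.60936^3 × 0.39064^2 = 0.345283
P(M+6) = 10 × 0.60936^2 × 0.39064^3 = 0.221349
P(M+8) = 5 × 0.60936^1 × 0.39064^4 = 0.070950
P(M+10) = 0.39064^5 = 0.009097
The M+4 peak is largest (0.345283); scaling to 100 gives 24.33 : 78.00 : 100.00 : 64.11 : 20.55 : 2.63.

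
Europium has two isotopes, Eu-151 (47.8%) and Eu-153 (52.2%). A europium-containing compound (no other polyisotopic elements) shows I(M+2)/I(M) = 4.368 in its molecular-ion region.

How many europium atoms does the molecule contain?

4

For n independent Eu atoms, I(M+2)/I(M) = n · (abundance Eu-153) / (abundance Eu-151) = n · 0.522/0.478.
n = 4.368 × 0.478/0.522 = 4.00 ≈ 4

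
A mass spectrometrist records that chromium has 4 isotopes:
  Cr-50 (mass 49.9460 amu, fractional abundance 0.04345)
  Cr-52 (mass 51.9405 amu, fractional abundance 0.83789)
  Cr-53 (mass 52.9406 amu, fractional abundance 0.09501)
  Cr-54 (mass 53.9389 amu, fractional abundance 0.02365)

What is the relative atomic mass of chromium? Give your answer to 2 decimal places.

The abundance-weighted mean is 0.04345 × 49.9460 + 0.83789 × 51.9405 + 0.09501 × 52.9406 + 0.02365 × 53.9389
= 2.17015 + 43.52043 + 5.02989 + 1.27565 = 51.99612 amu

52.00 amu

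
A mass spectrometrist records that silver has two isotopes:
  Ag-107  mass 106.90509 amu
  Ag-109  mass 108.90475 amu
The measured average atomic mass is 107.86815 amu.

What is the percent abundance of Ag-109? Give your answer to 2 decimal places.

48.16%

With x = fraction of Ag-107 (so Ag-109 is 1 − x):
106.90509·x + 108.90475·(1 − x) = 107.86815
(106.90509 − 108.90475)·x = 107.86815 − 108.90475
x = -1.03660 / -1.99966 = 0.51839 → 51.84% Ag-107, 48.16% Ag-109.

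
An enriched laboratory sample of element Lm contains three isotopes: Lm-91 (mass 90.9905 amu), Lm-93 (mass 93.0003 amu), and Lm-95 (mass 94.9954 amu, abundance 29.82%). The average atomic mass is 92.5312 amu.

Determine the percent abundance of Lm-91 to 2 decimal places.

Let x and y be the fractions of Lm-91 and Lm-93. Then x + y = 1 − 0.2982 = 0.7018 and 90.9905x + 93.0003y = 92.5312 − 0.2982×94.9954 = 64.20357172.
Substituting: 90.9905x + 93.0003(0.7018 − x) = 64.20357172
(90.9905 − 93.0003)x = -1.06403882  ⇒  x = 0.52943, y = 0.17237
Lm-91: 52.94%, Lm-93: 17.24%.

52.94%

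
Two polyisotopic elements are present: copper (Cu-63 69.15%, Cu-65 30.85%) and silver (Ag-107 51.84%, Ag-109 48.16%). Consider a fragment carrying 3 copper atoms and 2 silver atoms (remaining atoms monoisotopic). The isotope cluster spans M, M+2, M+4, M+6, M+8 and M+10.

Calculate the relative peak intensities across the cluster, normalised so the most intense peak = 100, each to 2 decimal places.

Copper pattern (n=3): 0.33065611 : 0.44254842 : 0.19743483 : 0.02936064
Silver pattern (n=2): 0.26873856 : 0.49932288 : 0.23193856
Convolve the two distributions (both contribute in 2-u steps):
  M: 0.33065611×0.26873856 = 0.088860
  M+2: 0.33065611×0.49932288 + 0.44254842×0.26873856 = 0.284034
  M+4: 0.33065611×0.23193856 + 0.44254842×0.49932288 + 0.19743483×0.26873856 = 0.350725
  M+6: 0.44254842×0.23193856 + 0.19743483×0.49932288 + 0.02936064×0.26873856 = 0.209118
  M+8: 0.19743483×0.23193856 + 0.02936064×0.49932288 = 0.060453
  M+10: 0.02936064×0.23193856 = 0.006810
Scale to base peak (0.350725) = 100: 25.34 : 80.98 : 100.00 : 59.62 : 17.24 : 1.94

25.34 : 80.98 : 100.00 : 59.62 : 17.24 : 1.94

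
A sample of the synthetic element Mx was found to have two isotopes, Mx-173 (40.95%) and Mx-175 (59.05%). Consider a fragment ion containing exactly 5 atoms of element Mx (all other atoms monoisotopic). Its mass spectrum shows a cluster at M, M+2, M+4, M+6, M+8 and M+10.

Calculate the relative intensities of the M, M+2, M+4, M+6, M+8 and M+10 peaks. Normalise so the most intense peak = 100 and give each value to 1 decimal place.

Expanding (0.4095 + 0.5905)^5:
P(M) = 0.4095^5 = 0.011515
P(M+2) = 5 × 0.4095^4 × 0.5905^1 = 0.083024
P(M+4) = 10 × 0.4095^3 × 0.5905^2 = 0.239443
P(M+6) = 10 × 0.4095^2 × 0.5905^3 = 0.345277
P(M+8) = 5 × 0.4095^1 × 0.5905^4 = 0.248945
P(M+10) = 0.5905^5 = 0.071796
The M+6 peak is largest (0.345277); scaling to 100 gives 3.3 : 24.0 : 69.3 : 100.0 : 72.1 : 20.8.

3.3 : 24.0 : 69.3 : 100.0 : 72.1 : 20.8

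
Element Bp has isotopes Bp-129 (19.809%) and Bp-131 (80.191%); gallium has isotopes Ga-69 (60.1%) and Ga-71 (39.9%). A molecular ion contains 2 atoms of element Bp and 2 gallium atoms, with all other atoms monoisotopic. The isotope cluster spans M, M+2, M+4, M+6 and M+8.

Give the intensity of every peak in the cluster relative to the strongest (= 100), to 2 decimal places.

3.63 : 34.17 : 100.00 : 91.84 : 26.19

Element Bp pattern (n=2): 0.03923965 : 0.3177007 : 0.64305965
Gallium pattern (n=2): 0.361201 : 0.479598 : 0.159201
Convolve the two distributions (both contribute in 2-u steps):
  M: 0.03923965×0.361201 = 0.014173
  M+2: 0.03923965×0.479598 + 0.3177007×0.361201 = 0.133573
  M+4: 0.03923965×0.159201 + 0.3177007×0.479598 + 0.64305965×0.361201 = 0.390889
  M+6: 0.3177007×0.159201 + 0.64305965×0.479598 = 0.358988
  M+8: 0.64305965×0.159201 = 0.102376
Scale to base peak (0.390889) = 100: 3.63 : 34.17 : 100.00 : 91.84 : 26.19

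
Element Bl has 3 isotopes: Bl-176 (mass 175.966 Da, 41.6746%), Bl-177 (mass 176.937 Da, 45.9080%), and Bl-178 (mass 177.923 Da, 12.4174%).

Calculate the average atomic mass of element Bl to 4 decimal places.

176.6548 Da

The abundance-weighted mean is 0.416746 × 175.966 + 0.459080 × 176.937 + 0.124174 × 177.923
= 73.33313 + 81.22824 + 22.09341 = 176.65478 Da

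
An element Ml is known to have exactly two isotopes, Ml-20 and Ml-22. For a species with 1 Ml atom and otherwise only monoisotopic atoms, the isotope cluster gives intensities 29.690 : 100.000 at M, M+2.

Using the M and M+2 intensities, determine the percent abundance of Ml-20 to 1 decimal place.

22.9%

Write p for the Ml-20 fraction. I(M+2)/I(M) = [C(1,1)·p^0·(1−p)] / p^1 = 1·(1−p)/p = 100.000/29.690 = 3.3681
(1−p)/p = 3.3681/1 = 3.3681  ⇒  p = 1/(1 + 3.3681) = 0.2289
Ml-20: 22.9%, Ml-22: 77.1%.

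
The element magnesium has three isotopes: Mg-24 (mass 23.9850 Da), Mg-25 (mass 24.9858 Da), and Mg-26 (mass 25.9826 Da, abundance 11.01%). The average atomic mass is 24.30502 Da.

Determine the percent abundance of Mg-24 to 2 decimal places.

78.99%

The remaining 88.99% is split between Mg-24 (fraction x) and Mg-25 (fraction 0.8899 − x).
Substituting: 23.9850x + 24.9858(0.8899 − x) = 21.44433574
(23.9850 − 24.9858)x = -0.79052768  ⇒  x = 0.78990, y = 0.10000
Mg-24: 78.99%, Mg-25: 10.00%.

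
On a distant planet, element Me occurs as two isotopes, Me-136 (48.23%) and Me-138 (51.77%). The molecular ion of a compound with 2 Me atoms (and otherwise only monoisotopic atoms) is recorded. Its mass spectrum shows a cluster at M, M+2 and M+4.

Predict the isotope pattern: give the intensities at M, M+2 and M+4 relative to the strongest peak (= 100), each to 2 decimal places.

46.58 : 100.00 : 53.67

Each Me atom is independently Me-136 (p = 0.4823) or Me-138 (q = 0.5177); the cluster is the binomial expansion (p + q)^2.
P(M) = 0.4823^2 = 0.232613
P(M+2) = 2 × 0.4823^1 × 0.5177^1 = 0.499373
P(M+4) = 0.5177^2 = 0.268013
The M+2 peak is largest (0.499373); scaling to 100 gives 46.58 : 100.00 : 53.67.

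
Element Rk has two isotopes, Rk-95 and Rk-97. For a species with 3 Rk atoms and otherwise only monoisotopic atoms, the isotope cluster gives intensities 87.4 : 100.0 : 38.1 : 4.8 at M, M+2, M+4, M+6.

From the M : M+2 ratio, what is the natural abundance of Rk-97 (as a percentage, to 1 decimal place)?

27.6%

Write p for the Rk-95 fraction. I(M+2)/I(M) = [C(3,1)·p^2·(1−p)] / p^3 = 3·(1−p)/p = 100.0/87.4 = 1.1442
(1−p)/p = 1.1442/3 = 0.3814  ⇒  p = 1/(1 + 0.3814) = 0.7239
Rk-95: 72.4%, Rk-97: 27.6%.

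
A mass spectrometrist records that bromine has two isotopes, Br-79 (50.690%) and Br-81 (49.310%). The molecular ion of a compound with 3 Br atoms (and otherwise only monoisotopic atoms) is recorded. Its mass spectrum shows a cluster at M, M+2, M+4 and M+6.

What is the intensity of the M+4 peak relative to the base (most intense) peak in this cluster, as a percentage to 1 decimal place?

97.3%

Binomial terms of (0.50690 + 0.49310)^3: M 0.1302, M+2 0.3801, M+4 0.3698, M+6 0.1199 → M+2 is the base peak.
P(M+2) = C(3,1) × 0.50690^2 × 0.49310^1 = 3 × 0.25694761 × 0.4931 = 0.380103 (base)
P(M+4) = C(3,2) × 0.50690^1 × 0.49310^2 = 3 × 0.5069 × 0.24314761 = 0.369755
Relative intensity = 0.369755 / 0.380103 × 100 = 97.3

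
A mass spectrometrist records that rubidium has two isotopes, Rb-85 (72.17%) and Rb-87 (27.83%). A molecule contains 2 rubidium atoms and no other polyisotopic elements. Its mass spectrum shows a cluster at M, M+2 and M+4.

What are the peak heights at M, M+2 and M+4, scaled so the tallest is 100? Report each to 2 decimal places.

The 2 Rb atoms are independent, so intensities follow the terms of (0.7217 + 0.2783)^2.
P(M) = 0.7217^2 = 0.520851
P(M+2) = 2 × 0.7217^1 × 0.2783^1 = 0.401698
P(M+4) = 0.2783^2 = 0.077451
The M peak is largest (0.520851); scaling to 100 gives 100.00 : 77.12 : 14.87.

100.00 : 77.12 : 14.87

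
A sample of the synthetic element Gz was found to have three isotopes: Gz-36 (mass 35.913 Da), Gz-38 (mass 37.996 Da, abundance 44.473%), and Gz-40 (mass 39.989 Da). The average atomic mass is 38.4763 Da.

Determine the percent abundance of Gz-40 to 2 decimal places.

40.16%

The remaining 55.527% is split between Gz-36 (fraction x) and Gz-40 (fraction 0.55527 − x).
Substituting: 35.913x + 39.989(0.55527 − x) = 21.57833892
(35.913 − 39.989)x = -0.62635311  ⇒  x = 0.15367, y = 0.40160
Gz-36: 15.37%, Gz-40: 40.16%.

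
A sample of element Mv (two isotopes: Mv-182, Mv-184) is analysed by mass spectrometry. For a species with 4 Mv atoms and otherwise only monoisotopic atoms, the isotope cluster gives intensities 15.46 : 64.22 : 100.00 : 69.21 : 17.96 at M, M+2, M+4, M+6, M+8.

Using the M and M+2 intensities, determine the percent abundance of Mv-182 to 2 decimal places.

49.06%

If p is the fraction of Mv that is Mv-182, then I(M+2)/I(M) = [C(4,1)·p^3·(1−p)] / p^4 = 4·(1−p)/p = 64.22/15.46 = 4.1539
(1−p)/p = 4.1539/4 = 1.0385  ⇒  p = 1/(1 + 1.0385) = 0.4906
Mv-182: 49.06%, Mv-184: 50.94%.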